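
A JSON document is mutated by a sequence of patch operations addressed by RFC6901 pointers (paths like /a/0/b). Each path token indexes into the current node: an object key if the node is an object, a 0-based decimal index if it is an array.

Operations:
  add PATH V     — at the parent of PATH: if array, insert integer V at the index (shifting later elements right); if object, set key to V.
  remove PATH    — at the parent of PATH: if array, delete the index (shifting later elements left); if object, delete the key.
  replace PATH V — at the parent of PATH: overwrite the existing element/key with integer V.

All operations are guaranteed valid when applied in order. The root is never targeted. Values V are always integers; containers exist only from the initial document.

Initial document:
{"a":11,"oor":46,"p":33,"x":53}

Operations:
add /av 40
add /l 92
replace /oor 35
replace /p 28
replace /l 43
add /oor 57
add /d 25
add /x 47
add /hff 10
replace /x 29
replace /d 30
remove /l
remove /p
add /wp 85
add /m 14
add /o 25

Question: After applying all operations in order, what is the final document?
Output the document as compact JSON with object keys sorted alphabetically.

Answer: {"a":11,"av":40,"d":30,"hff":10,"m":14,"o":25,"oor":57,"wp":85,"x":29}

Derivation:
After op 1 (add /av 40): {"a":11,"av":40,"oor":46,"p":33,"x":53}
After op 2 (add /l 92): {"a":11,"av":40,"l":92,"oor":46,"p":33,"x":53}
After op 3 (replace /oor 35): {"a":11,"av":40,"l":92,"oor":35,"p":33,"x":53}
After op 4 (replace /p 28): {"a":11,"av":40,"l":92,"oor":35,"p":28,"x":53}
After op 5 (replace /l 43): {"a":11,"av":40,"l":43,"oor":35,"p":28,"x":53}
After op 6 (add /oor 57): {"a":11,"av":40,"l":43,"oor":57,"p":28,"x":53}
After op 7 (add /d 25): {"a":11,"av":40,"d":25,"l":43,"oor":57,"p":28,"x":53}
After op 8 (add /x 47): {"a":11,"av":40,"d":25,"l":43,"oor":57,"p":28,"x":47}
After op 9 (add /hff 10): {"a":11,"av":40,"d":25,"hff":10,"l":43,"oor":57,"p":28,"x":47}
After op 10 (replace /x 29): {"a":11,"av":40,"d":25,"hff":10,"l":43,"oor":57,"p":28,"x":29}
After op 11 (replace /d 30): {"a":11,"av":40,"d":30,"hff":10,"l":43,"oor":57,"p":28,"x":29}
After op 12 (remove /l): {"a":11,"av":40,"d":30,"hff":10,"oor":57,"p":28,"x":29}
After op 13 (remove /p): {"a":11,"av":40,"d":30,"hff":10,"oor":57,"x":29}
After op 14 (add /wp 85): {"a":11,"av":40,"d":30,"hff":10,"oor":57,"wp":85,"x":29}
After op 15 (add /m 14): {"a":11,"av":40,"d":30,"hff":10,"m":14,"oor":57,"wp":85,"x":29}
After op 16 (add /o 25): {"a":11,"av":40,"d":30,"hff":10,"m":14,"o":25,"oor":57,"wp":85,"x":29}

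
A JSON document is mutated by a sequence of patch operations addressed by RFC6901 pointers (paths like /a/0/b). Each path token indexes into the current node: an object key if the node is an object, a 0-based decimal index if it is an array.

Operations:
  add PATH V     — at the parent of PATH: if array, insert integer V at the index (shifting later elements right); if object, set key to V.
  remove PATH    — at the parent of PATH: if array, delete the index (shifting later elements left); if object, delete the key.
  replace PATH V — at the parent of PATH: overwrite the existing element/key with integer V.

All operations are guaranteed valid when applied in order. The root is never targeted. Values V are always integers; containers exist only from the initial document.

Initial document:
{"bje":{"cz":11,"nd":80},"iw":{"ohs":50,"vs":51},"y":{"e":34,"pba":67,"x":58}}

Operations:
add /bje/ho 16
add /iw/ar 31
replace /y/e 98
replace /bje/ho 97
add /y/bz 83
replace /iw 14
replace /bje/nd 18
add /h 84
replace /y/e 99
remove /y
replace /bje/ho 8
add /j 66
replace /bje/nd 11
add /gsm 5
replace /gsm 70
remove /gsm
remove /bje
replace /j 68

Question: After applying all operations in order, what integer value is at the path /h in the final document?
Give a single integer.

After op 1 (add /bje/ho 16): {"bje":{"cz":11,"ho":16,"nd":80},"iw":{"ohs":50,"vs":51},"y":{"e":34,"pba":67,"x":58}}
After op 2 (add /iw/ar 31): {"bje":{"cz":11,"ho":16,"nd":80},"iw":{"ar":31,"ohs":50,"vs":51},"y":{"e":34,"pba":67,"x":58}}
After op 3 (replace /y/e 98): {"bje":{"cz":11,"ho":16,"nd":80},"iw":{"ar":31,"ohs":50,"vs":51},"y":{"e":98,"pba":67,"x":58}}
After op 4 (replace /bje/ho 97): {"bje":{"cz":11,"ho":97,"nd":80},"iw":{"ar":31,"ohs":50,"vs":51},"y":{"e":98,"pba":67,"x":58}}
After op 5 (add /y/bz 83): {"bje":{"cz":11,"ho":97,"nd":80},"iw":{"ar":31,"ohs":50,"vs":51},"y":{"bz":83,"e":98,"pba":67,"x":58}}
After op 6 (replace /iw 14): {"bje":{"cz":11,"ho":97,"nd":80},"iw":14,"y":{"bz":83,"e":98,"pba":67,"x":58}}
After op 7 (replace /bje/nd 18): {"bje":{"cz":11,"ho":97,"nd":18},"iw":14,"y":{"bz":83,"e":98,"pba":67,"x":58}}
After op 8 (add /h 84): {"bje":{"cz":11,"ho":97,"nd":18},"h":84,"iw":14,"y":{"bz":83,"e":98,"pba":67,"x":58}}
After op 9 (replace /y/e 99): {"bje":{"cz":11,"ho":97,"nd":18},"h":84,"iw":14,"y":{"bz":83,"e":99,"pba":67,"x":58}}
After op 10 (remove /y): {"bje":{"cz":11,"ho":97,"nd":18},"h":84,"iw":14}
After op 11 (replace /bje/ho 8): {"bje":{"cz":11,"ho":8,"nd":18},"h":84,"iw":14}
After op 12 (add /j 66): {"bje":{"cz":11,"ho":8,"nd":18},"h":84,"iw":14,"j":66}
After op 13 (replace /bje/nd 11): {"bje":{"cz":11,"ho":8,"nd":11},"h":84,"iw":14,"j":66}
After op 14 (add /gsm 5): {"bje":{"cz":11,"ho":8,"nd":11},"gsm":5,"h":84,"iw":14,"j":66}
After op 15 (replace /gsm 70): {"bje":{"cz":11,"ho":8,"nd":11},"gsm":70,"h":84,"iw":14,"j":66}
After op 16 (remove /gsm): {"bje":{"cz":11,"ho":8,"nd":11},"h":84,"iw":14,"j":66}
After op 17 (remove /bje): {"h":84,"iw":14,"j":66}
After op 18 (replace /j 68): {"h":84,"iw":14,"j":68}
Value at /h: 84

Answer: 84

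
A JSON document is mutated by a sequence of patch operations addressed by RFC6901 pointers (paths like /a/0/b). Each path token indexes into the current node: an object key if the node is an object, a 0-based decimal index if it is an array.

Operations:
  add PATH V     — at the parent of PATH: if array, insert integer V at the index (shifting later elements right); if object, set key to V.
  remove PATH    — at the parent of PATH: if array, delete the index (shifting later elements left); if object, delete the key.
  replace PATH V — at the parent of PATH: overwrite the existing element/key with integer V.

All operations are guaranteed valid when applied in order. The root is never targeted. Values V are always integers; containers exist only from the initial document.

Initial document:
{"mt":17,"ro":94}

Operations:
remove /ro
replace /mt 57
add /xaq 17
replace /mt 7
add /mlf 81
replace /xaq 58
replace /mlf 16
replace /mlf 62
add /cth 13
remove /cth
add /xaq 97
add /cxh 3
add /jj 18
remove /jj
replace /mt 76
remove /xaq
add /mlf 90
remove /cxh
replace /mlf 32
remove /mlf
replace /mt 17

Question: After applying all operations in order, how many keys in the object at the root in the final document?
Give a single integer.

Answer: 1

Derivation:
After op 1 (remove /ro): {"mt":17}
After op 2 (replace /mt 57): {"mt":57}
After op 3 (add /xaq 17): {"mt":57,"xaq":17}
After op 4 (replace /mt 7): {"mt":7,"xaq":17}
After op 5 (add /mlf 81): {"mlf":81,"mt":7,"xaq":17}
After op 6 (replace /xaq 58): {"mlf":81,"mt":7,"xaq":58}
After op 7 (replace /mlf 16): {"mlf":16,"mt":7,"xaq":58}
After op 8 (replace /mlf 62): {"mlf":62,"mt":7,"xaq":58}
After op 9 (add /cth 13): {"cth":13,"mlf":62,"mt":7,"xaq":58}
After op 10 (remove /cth): {"mlf":62,"mt":7,"xaq":58}
After op 11 (add /xaq 97): {"mlf":62,"mt":7,"xaq":97}
After op 12 (add /cxh 3): {"cxh":3,"mlf":62,"mt":7,"xaq":97}
After op 13 (add /jj 18): {"cxh":3,"jj":18,"mlf":62,"mt":7,"xaq":97}
After op 14 (remove /jj): {"cxh":3,"mlf":62,"mt":7,"xaq":97}
After op 15 (replace /mt 76): {"cxh":3,"mlf":62,"mt":76,"xaq":97}
After op 16 (remove /xaq): {"cxh":3,"mlf":62,"mt":76}
After op 17 (add /mlf 90): {"cxh":3,"mlf":90,"mt":76}
After op 18 (remove /cxh): {"mlf":90,"mt":76}
After op 19 (replace /mlf 32): {"mlf":32,"mt":76}
After op 20 (remove /mlf): {"mt":76}
After op 21 (replace /mt 17): {"mt":17}
Size at the root: 1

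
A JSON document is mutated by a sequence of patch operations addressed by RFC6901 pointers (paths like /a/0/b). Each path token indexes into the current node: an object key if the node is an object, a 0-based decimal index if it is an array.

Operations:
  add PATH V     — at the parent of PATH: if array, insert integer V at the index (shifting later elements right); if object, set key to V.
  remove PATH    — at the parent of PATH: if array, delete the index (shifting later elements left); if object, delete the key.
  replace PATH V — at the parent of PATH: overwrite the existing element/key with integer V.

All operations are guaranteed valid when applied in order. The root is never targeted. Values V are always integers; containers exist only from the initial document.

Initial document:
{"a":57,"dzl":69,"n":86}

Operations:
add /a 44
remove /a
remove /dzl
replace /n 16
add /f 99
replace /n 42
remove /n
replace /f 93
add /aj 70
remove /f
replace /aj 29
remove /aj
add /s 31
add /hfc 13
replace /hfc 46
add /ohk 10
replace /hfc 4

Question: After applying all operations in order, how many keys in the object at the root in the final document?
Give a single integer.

After op 1 (add /a 44): {"a":44,"dzl":69,"n":86}
After op 2 (remove /a): {"dzl":69,"n":86}
After op 3 (remove /dzl): {"n":86}
After op 4 (replace /n 16): {"n":16}
After op 5 (add /f 99): {"f":99,"n":16}
After op 6 (replace /n 42): {"f":99,"n":42}
After op 7 (remove /n): {"f":99}
After op 8 (replace /f 93): {"f":93}
After op 9 (add /aj 70): {"aj":70,"f":93}
After op 10 (remove /f): {"aj":70}
After op 11 (replace /aj 29): {"aj":29}
After op 12 (remove /aj): {}
After op 13 (add /s 31): {"s":31}
After op 14 (add /hfc 13): {"hfc":13,"s":31}
After op 15 (replace /hfc 46): {"hfc":46,"s":31}
After op 16 (add /ohk 10): {"hfc":46,"ohk":10,"s":31}
After op 17 (replace /hfc 4): {"hfc":4,"ohk":10,"s":31}
Size at the root: 3

Answer: 3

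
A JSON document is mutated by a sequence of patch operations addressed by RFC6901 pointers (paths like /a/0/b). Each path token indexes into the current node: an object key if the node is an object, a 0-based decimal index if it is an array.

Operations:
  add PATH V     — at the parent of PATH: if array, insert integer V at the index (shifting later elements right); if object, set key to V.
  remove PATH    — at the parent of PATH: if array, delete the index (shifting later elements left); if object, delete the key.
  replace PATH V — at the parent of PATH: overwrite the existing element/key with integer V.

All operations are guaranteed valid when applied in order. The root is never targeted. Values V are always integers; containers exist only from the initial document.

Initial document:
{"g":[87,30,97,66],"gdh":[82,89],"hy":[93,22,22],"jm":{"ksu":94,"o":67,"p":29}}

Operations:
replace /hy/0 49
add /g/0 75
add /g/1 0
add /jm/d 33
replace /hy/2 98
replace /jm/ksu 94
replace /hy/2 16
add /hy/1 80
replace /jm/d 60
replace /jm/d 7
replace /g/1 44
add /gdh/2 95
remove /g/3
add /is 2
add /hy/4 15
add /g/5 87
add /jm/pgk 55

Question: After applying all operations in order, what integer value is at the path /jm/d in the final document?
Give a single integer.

After op 1 (replace /hy/0 49): {"g":[87,30,97,66],"gdh":[82,89],"hy":[49,22,22],"jm":{"ksu":94,"o":67,"p":29}}
After op 2 (add /g/0 75): {"g":[75,87,30,97,66],"gdh":[82,89],"hy":[49,22,22],"jm":{"ksu":94,"o":67,"p":29}}
After op 3 (add /g/1 0): {"g":[75,0,87,30,97,66],"gdh":[82,89],"hy":[49,22,22],"jm":{"ksu":94,"o":67,"p":29}}
After op 4 (add /jm/d 33): {"g":[75,0,87,30,97,66],"gdh":[82,89],"hy":[49,22,22],"jm":{"d":33,"ksu":94,"o":67,"p":29}}
After op 5 (replace /hy/2 98): {"g":[75,0,87,30,97,66],"gdh":[82,89],"hy":[49,22,98],"jm":{"d":33,"ksu":94,"o":67,"p":29}}
After op 6 (replace /jm/ksu 94): {"g":[75,0,87,30,97,66],"gdh":[82,89],"hy":[49,22,98],"jm":{"d":33,"ksu":94,"o":67,"p":29}}
After op 7 (replace /hy/2 16): {"g":[75,0,87,30,97,66],"gdh":[82,89],"hy":[49,22,16],"jm":{"d":33,"ksu":94,"o":67,"p":29}}
After op 8 (add /hy/1 80): {"g":[75,0,87,30,97,66],"gdh":[82,89],"hy":[49,80,22,16],"jm":{"d":33,"ksu":94,"o":67,"p":29}}
After op 9 (replace /jm/d 60): {"g":[75,0,87,30,97,66],"gdh":[82,89],"hy":[49,80,22,16],"jm":{"d":60,"ksu":94,"o":67,"p":29}}
After op 10 (replace /jm/d 7): {"g":[75,0,87,30,97,66],"gdh":[82,89],"hy":[49,80,22,16],"jm":{"d":7,"ksu":94,"o":67,"p":29}}
After op 11 (replace /g/1 44): {"g":[75,44,87,30,97,66],"gdh":[82,89],"hy":[49,80,22,16],"jm":{"d":7,"ksu":94,"o":67,"p":29}}
After op 12 (add /gdh/2 95): {"g":[75,44,87,30,97,66],"gdh":[82,89,95],"hy":[49,80,22,16],"jm":{"d":7,"ksu":94,"o":67,"p":29}}
After op 13 (remove /g/3): {"g":[75,44,87,97,66],"gdh":[82,89,95],"hy":[49,80,22,16],"jm":{"d":7,"ksu":94,"o":67,"p":29}}
After op 14 (add /is 2): {"g":[75,44,87,97,66],"gdh":[82,89,95],"hy":[49,80,22,16],"is":2,"jm":{"d":7,"ksu":94,"o":67,"p":29}}
After op 15 (add /hy/4 15): {"g":[75,44,87,97,66],"gdh":[82,89,95],"hy":[49,80,22,16,15],"is":2,"jm":{"d":7,"ksu":94,"o":67,"p":29}}
After op 16 (add /g/5 87): {"g":[75,44,87,97,66,87],"gdh":[82,89,95],"hy":[49,80,22,16,15],"is":2,"jm":{"d":7,"ksu":94,"o":67,"p":29}}
After op 17 (add /jm/pgk 55): {"g":[75,44,87,97,66,87],"gdh":[82,89,95],"hy":[49,80,22,16,15],"is":2,"jm":{"d":7,"ksu":94,"o":67,"p":29,"pgk":55}}
Value at /jm/d: 7

Answer: 7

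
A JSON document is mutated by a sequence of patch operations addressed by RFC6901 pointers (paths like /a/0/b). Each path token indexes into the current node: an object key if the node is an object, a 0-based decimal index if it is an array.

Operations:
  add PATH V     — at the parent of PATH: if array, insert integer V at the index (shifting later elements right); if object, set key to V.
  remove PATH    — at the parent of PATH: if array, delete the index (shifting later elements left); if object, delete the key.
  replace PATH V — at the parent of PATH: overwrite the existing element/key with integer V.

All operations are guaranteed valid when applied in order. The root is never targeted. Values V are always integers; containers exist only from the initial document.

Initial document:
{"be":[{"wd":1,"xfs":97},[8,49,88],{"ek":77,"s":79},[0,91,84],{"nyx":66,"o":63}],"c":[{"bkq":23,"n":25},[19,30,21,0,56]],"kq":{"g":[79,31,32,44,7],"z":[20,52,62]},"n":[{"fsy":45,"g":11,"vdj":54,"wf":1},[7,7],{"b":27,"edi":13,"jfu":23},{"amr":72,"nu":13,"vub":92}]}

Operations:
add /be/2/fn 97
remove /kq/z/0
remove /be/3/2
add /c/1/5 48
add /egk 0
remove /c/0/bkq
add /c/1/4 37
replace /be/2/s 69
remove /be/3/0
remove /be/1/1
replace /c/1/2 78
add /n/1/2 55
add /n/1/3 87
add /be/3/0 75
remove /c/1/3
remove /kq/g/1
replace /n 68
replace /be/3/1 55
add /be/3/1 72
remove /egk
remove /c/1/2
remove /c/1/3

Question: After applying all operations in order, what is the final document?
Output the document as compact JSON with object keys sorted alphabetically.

Answer: {"be":[{"wd":1,"xfs":97},[8,88],{"ek":77,"fn":97,"s":69},[75,72,55],{"nyx":66,"o":63}],"c":[{"n":25},[19,30,37,48]],"kq":{"g":[79,32,44,7],"z":[52,62]},"n":68}

Derivation:
After op 1 (add /be/2/fn 97): {"be":[{"wd":1,"xfs":97},[8,49,88],{"ek":77,"fn":97,"s":79},[0,91,84],{"nyx":66,"o":63}],"c":[{"bkq":23,"n":25},[19,30,21,0,56]],"kq":{"g":[79,31,32,44,7],"z":[20,52,62]},"n":[{"fsy":45,"g":11,"vdj":54,"wf":1},[7,7],{"b":27,"edi":13,"jfu":23},{"amr":72,"nu":13,"vub":92}]}
After op 2 (remove /kq/z/0): {"be":[{"wd":1,"xfs":97},[8,49,88],{"ek":77,"fn":97,"s":79},[0,91,84],{"nyx":66,"o":63}],"c":[{"bkq":23,"n":25},[19,30,21,0,56]],"kq":{"g":[79,31,32,44,7],"z":[52,62]},"n":[{"fsy":45,"g":11,"vdj":54,"wf":1},[7,7],{"b":27,"edi":13,"jfu":23},{"amr":72,"nu":13,"vub":92}]}
After op 3 (remove /be/3/2): {"be":[{"wd":1,"xfs":97},[8,49,88],{"ek":77,"fn":97,"s":79},[0,91],{"nyx":66,"o":63}],"c":[{"bkq":23,"n":25},[19,30,21,0,56]],"kq":{"g":[79,31,32,44,7],"z":[52,62]},"n":[{"fsy":45,"g":11,"vdj":54,"wf":1},[7,7],{"b":27,"edi":13,"jfu":23},{"amr":72,"nu":13,"vub":92}]}
After op 4 (add /c/1/5 48): {"be":[{"wd":1,"xfs":97},[8,49,88],{"ek":77,"fn":97,"s":79},[0,91],{"nyx":66,"o":63}],"c":[{"bkq":23,"n":25},[19,30,21,0,56,48]],"kq":{"g":[79,31,32,44,7],"z":[52,62]},"n":[{"fsy":45,"g":11,"vdj":54,"wf":1},[7,7],{"b":27,"edi":13,"jfu":23},{"amr":72,"nu":13,"vub":92}]}
After op 5 (add /egk 0): {"be":[{"wd":1,"xfs":97},[8,49,88],{"ek":77,"fn":97,"s":79},[0,91],{"nyx":66,"o":63}],"c":[{"bkq":23,"n":25},[19,30,21,0,56,48]],"egk":0,"kq":{"g":[79,31,32,44,7],"z":[52,62]},"n":[{"fsy":45,"g":11,"vdj":54,"wf":1},[7,7],{"b":27,"edi":13,"jfu":23},{"amr":72,"nu":13,"vub":92}]}
After op 6 (remove /c/0/bkq): {"be":[{"wd":1,"xfs":97},[8,49,88],{"ek":77,"fn":97,"s":79},[0,91],{"nyx":66,"o":63}],"c":[{"n":25},[19,30,21,0,56,48]],"egk":0,"kq":{"g":[79,31,32,44,7],"z":[52,62]},"n":[{"fsy":45,"g":11,"vdj":54,"wf":1},[7,7],{"b":27,"edi":13,"jfu":23},{"amr":72,"nu":13,"vub":92}]}
After op 7 (add /c/1/4 37): {"be":[{"wd":1,"xfs":97},[8,49,88],{"ek":77,"fn":97,"s":79},[0,91],{"nyx":66,"o":63}],"c":[{"n":25},[19,30,21,0,37,56,48]],"egk":0,"kq":{"g":[79,31,32,44,7],"z":[52,62]},"n":[{"fsy":45,"g":11,"vdj":54,"wf":1},[7,7],{"b":27,"edi":13,"jfu":23},{"amr":72,"nu":13,"vub":92}]}
After op 8 (replace /be/2/s 69): {"be":[{"wd":1,"xfs":97},[8,49,88],{"ek":77,"fn":97,"s":69},[0,91],{"nyx":66,"o":63}],"c":[{"n":25},[19,30,21,0,37,56,48]],"egk":0,"kq":{"g":[79,31,32,44,7],"z":[52,62]},"n":[{"fsy":45,"g":11,"vdj":54,"wf":1},[7,7],{"b":27,"edi":13,"jfu":23},{"amr":72,"nu":13,"vub":92}]}
After op 9 (remove /be/3/0): {"be":[{"wd":1,"xfs":97},[8,49,88],{"ek":77,"fn":97,"s":69},[91],{"nyx":66,"o":63}],"c":[{"n":25},[19,30,21,0,37,56,48]],"egk":0,"kq":{"g":[79,31,32,44,7],"z":[52,62]},"n":[{"fsy":45,"g":11,"vdj":54,"wf":1},[7,7],{"b":27,"edi":13,"jfu":23},{"amr":72,"nu":13,"vub":92}]}
After op 10 (remove /be/1/1): {"be":[{"wd":1,"xfs":97},[8,88],{"ek":77,"fn":97,"s":69},[91],{"nyx":66,"o":63}],"c":[{"n":25},[19,30,21,0,37,56,48]],"egk":0,"kq":{"g":[79,31,32,44,7],"z":[52,62]},"n":[{"fsy":45,"g":11,"vdj":54,"wf":1},[7,7],{"b":27,"edi":13,"jfu":23},{"amr":72,"nu":13,"vub":92}]}
After op 11 (replace /c/1/2 78): {"be":[{"wd":1,"xfs":97},[8,88],{"ek":77,"fn":97,"s":69},[91],{"nyx":66,"o":63}],"c":[{"n":25},[19,30,78,0,37,56,48]],"egk":0,"kq":{"g":[79,31,32,44,7],"z":[52,62]},"n":[{"fsy":45,"g":11,"vdj":54,"wf":1},[7,7],{"b":27,"edi":13,"jfu":23},{"amr":72,"nu":13,"vub":92}]}
After op 12 (add /n/1/2 55): {"be":[{"wd":1,"xfs":97},[8,88],{"ek":77,"fn":97,"s":69},[91],{"nyx":66,"o":63}],"c":[{"n":25},[19,30,78,0,37,56,48]],"egk":0,"kq":{"g":[79,31,32,44,7],"z":[52,62]},"n":[{"fsy":45,"g":11,"vdj":54,"wf":1},[7,7,55],{"b":27,"edi":13,"jfu":23},{"amr":72,"nu":13,"vub":92}]}
After op 13 (add /n/1/3 87): {"be":[{"wd":1,"xfs":97},[8,88],{"ek":77,"fn":97,"s":69},[91],{"nyx":66,"o":63}],"c":[{"n":25},[19,30,78,0,37,56,48]],"egk":0,"kq":{"g":[79,31,32,44,7],"z":[52,62]},"n":[{"fsy":45,"g":11,"vdj":54,"wf":1},[7,7,55,87],{"b":27,"edi":13,"jfu":23},{"amr":72,"nu":13,"vub":92}]}
After op 14 (add /be/3/0 75): {"be":[{"wd":1,"xfs":97},[8,88],{"ek":77,"fn":97,"s":69},[75,91],{"nyx":66,"o":63}],"c":[{"n":25},[19,30,78,0,37,56,48]],"egk":0,"kq":{"g":[79,31,32,44,7],"z":[52,62]},"n":[{"fsy":45,"g":11,"vdj":54,"wf":1},[7,7,55,87],{"b":27,"edi":13,"jfu":23},{"amr":72,"nu":13,"vub":92}]}
After op 15 (remove /c/1/3): {"be":[{"wd":1,"xfs":97},[8,88],{"ek":77,"fn":97,"s":69},[75,91],{"nyx":66,"o":63}],"c":[{"n":25},[19,30,78,37,56,48]],"egk":0,"kq":{"g":[79,31,32,44,7],"z":[52,62]},"n":[{"fsy":45,"g":11,"vdj":54,"wf":1},[7,7,55,87],{"b":27,"edi":13,"jfu":23},{"amr":72,"nu":13,"vub":92}]}
After op 16 (remove /kq/g/1): {"be":[{"wd":1,"xfs":97},[8,88],{"ek":77,"fn":97,"s":69},[75,91],{"nyx":66,"o":63}],"c":[{"n":25},[19,30,78,37,56,48]],"egk":0,"kq":{"g":[79,32,44,7],"z":[52,62]},"n":[{"fsy":45,"g":11,"vdj":54,"wf":1},[7,7,55,87],{"b":27,"edi":13,"jfu":23},{"amr":72,"nu":13,"vub":92}]}
After op 17 (replace /n 68): {"be":[{"wd":1,"xfs":97},[8,88],{"ek":77,"fn":97,"s":69},[75,91],{"nyx":66,"o":63}],"c":[{"n":25},[19,30,78,37,56,48]],"egk":0,"kq":{"g":[79,32,44,7],"z":[52,62]},"n":68}
After op 18 (replace /be/3/1 55): {"be":[{"wd":1,"xfs":97},[8,88],{"ek":77,"fn":97,"s":69},[75,55],{"nyx":66,"o":63}],"c":[{"n":25},[19,30,78,37,56,48]],"egk":0,"kq":{"g":[79,32,44,7],"z":[52,62]},"n":68}
After op 19 (add /be/3/1 72): {"be":[{"wd":1,"xfs":97},[8,88],{"ek":77,"fn":97,"s":69},[75,72,55],{"nyx":66,"o":63}],"c":[{"n":25},[19,30,78,37,56,48]],"egk":0,"kq":{"g":[79,32,44,7],"z":[52,62]},"n":68}
After op 20 (remove /egk): {"be":[{"wd":1,"xfs":97},[8,88],{"ek":77,"fn":97,"s":69},[75,72,55],{"nyx":66,"o":63}],"c":[{"n":25},[19,30,78,37,56,48]],"kq":{"g":[79,32,44,7],"z":[52,62]},"n":68}
After op 21 (remove /c/1/2): {"be":[{"wd":1,"xfs":97},[8,88],{"ek":77,"fn":97,"s":69},[75,72,55],{"nyx":66,"o":63}],"c":[{"n":25},[19,30,37,56,48]],"kq":{"g":[79,32,44,7],"z":[52,62]},"n":68}
After op 22 (remove /c/1/3): {"be":[{"wd":1,"xfs":97},[8,88],{"ek":77,"fn":97,"s":69},[75,72,55],{"nyx":66,"o":63}],"c":[{"n":25},[19,30,37,48]],"kq":{"g":[79,32,44,7],"z":[52,62]},"n":68}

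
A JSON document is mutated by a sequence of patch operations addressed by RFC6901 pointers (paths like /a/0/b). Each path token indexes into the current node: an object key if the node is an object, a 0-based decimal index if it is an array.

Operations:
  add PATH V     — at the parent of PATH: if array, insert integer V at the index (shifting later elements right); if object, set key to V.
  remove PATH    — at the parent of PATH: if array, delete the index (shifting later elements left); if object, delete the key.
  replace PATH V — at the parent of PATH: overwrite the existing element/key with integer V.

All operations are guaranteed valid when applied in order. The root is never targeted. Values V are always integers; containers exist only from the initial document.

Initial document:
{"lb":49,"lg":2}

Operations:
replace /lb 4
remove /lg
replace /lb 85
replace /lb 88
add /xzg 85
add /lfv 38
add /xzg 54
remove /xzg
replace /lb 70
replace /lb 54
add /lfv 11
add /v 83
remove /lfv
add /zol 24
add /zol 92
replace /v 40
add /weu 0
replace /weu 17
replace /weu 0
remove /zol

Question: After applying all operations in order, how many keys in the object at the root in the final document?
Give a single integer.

After op 1 (replace /lb 4): {"lb":4,"lg":2}
After op 2 (remove /lg): {"lb":4}
After op 3 (replace /lb 85): {"lb":85}
After op 4 (replace /lb 88): {"lb":88}
After op 5 (add /xzg 85): {"lb":88,"xzg":85}
After op 6 (add /lfv 38): {"lb":88,"lfv":38,"xzg":85}
After op 7 (add /xzg 54): {"lb":88,"lfv":38,"xzg":54}
After op 8 (remove /xzg): {"lb":88,"lfv":38}
After op 9 (replace /lb 70): {"lb":70,"lfv":38}
After op 10 (replace /lb 54): {"lb":54,"lfv":38}
After op 11 (add /lfv 11): {"lb":54,"lfv":11}
After op 12 (add /v 83): {"lb":54,"lfv":11,"v":83}
After op 13 (remove /lfv): {"lb":54,"v":83}
After op 14 (add /zol 24): {"lb":54,"v":83,"zol":24}
After op 15 (add /zol 92): {"lb":54,"v":83,"zol":92}
After op 16 (replace /v 40): {"lb":54,"v":40,"zol":92}
After op 17 (add /weu 0): {"lb":54,"v":40,"weu":0,"zol":92}
After op 18 (replace /weu 17): {"lb":54,"v":40,"weu":17,"zol":92}
After op 19 (replace /weu 0): {"lb":54,"v":40,"weu":0,"zol":92}
After op 20 (remove /zol): {"lb":54,"v":40,"weu":0}
Size at the root: 3

Answer: 3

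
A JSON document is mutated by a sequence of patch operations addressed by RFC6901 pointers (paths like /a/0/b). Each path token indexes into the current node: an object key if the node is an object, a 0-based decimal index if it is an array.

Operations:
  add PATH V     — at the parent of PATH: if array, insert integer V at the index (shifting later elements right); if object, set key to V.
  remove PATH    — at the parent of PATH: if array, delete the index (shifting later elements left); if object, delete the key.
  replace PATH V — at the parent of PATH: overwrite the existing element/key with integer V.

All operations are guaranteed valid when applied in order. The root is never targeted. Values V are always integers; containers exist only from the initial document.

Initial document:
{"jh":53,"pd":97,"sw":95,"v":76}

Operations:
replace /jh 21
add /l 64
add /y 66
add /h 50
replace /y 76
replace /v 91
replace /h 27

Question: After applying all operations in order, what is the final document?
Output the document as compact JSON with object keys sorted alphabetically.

Answer: {"h":27,"jh":21,"l":64,"pd":97,"sw":95,"v":91,"y":76}

Derivation:
After op 1 (replace /jh 21): {"jh":21,"pd":97,"sw":95,"v":76}
After op 2 (add /l 64): {"jh":21,"l":64,"pd":97,"sw":95,"v":76}
After op 3 (add /y 66): {"jh":21,"l":64,"pd":97,"sw":95,"v":76,"y":66}
After op 4 (add /h 50): {"h":50,"jh":21,"l":64,"pd":97,"sw":95,"v":76,"y":66}
After op 5 (replace /y 76): {"h":50,"jh":21,"l":64,"pd":97,"sw":95,"v":76,"y":76}
After op 6 (replace /v 91): {"h":50,"jh":21,"l":64,"pd":97,"sw":95,"v":91,"y":76}
After op 7 (replace /h 27): {"h":27,"jh":21,"l":64,"pd":97,"sw":95,"v":91,"y":76}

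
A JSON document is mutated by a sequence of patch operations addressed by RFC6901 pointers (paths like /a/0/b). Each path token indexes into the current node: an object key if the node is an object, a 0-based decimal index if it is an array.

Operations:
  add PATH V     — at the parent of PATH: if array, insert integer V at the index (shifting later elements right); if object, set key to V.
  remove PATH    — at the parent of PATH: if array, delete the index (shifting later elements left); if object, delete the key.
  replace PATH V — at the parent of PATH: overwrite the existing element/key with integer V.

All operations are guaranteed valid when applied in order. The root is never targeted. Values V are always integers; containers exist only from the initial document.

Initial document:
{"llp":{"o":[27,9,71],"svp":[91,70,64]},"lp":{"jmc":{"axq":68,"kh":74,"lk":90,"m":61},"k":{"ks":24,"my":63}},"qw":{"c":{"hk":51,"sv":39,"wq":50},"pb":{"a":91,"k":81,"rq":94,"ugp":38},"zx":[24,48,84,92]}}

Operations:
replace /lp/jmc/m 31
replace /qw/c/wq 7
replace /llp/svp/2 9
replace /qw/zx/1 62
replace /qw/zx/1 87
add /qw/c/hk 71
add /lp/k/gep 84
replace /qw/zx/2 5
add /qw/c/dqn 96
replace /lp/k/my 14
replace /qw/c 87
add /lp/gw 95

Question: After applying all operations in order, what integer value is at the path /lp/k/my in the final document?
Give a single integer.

After op 1 (replace /lp/jmc/m 31): {"llp":{"o":[27,9,71],"svp":[91,70,64]},"lp":{"jmc":{"axq":68,"kh":74,"lk":90,"m":31},"k":{"ks":24,"my":63}},"qw":{"c":{"hk":51,"sv":39,"wq":50},"pb":{"a":91,"k":81,"rq":94,"ugp":38},"zx":[24,48,84,92]}}
After op 2 (replace /qw/c/wq 7): {"llp":{"o":[27,9,71],"svp":[91,70,64]},"lp":{"jmc":{"axq":68,"kh":74,"lk":90,"m":31},"k":{"ks":24,"my":63}},"qw":{"c":{"hk":51,"sv":39,"wq":7},"pb":{"a":91,"k":81,"rq":94,"ugp":38},"zx":[24,48,84,92]}}
After op 3 (replace /llp/svp/2 9): {"llp":{"o":[27,9,71],"svp":[91,70,9]},"lp":{"jmc":{"axq":68,"kh":74,"lk":90,"m":31},"k":{"ks":24,"my":63}},"qw":{"c":{"hk":51,"sv":39,"wq":7},"pb":{"a":91,"k":81,"rq":94,"ugp":38},"zx":[24,48,84,92]}}
After op 4 (replace /qw/zx/1 62): {"llp":{"o":[27,9,71],"svp":[91,70,9]},"lp":{"jmc":{"axq":68,"kh":74,"lk":90,"m":31},"k":{"ks":24,"my":63}},"qw":{"c":{"hk":51,"sv":39,"wq":7},"pb":{"a":91,"k":81,"rq":94,"ugp":38},"zx":[24,62,84,92]}}
After op 5 (replace /qw/zx/1 87): {"llp":{"o":[27,9,71],"svp":[91,70,9]},"lp":{"jmc":{"axq":68,"kh":74,"lk":90,"m":31},"k":{"ks":24,"my":63}},"qw":{"c":{"hk":51,"sv":39,"wq":7},"pb":{"a":91,"k":81,"rq":94,"ugp":38},"zx":[24,87,84,92]}}
After op 6 (add /qw/c/hk 71): {"llp":{"o":[27,9,71],"svp":[91,70,9]},"lp":{"jmc":{"axq":68,"kh":74,"lk":90,"m":31},"k":{"ks":24,"my":63}},"qw":{"c":{"hk":71,"sv":39,"wq":7},"pb":{"a":91,"k":81,"rq":94,"ugp":38},"zx":[24,87,84,92]}}
After op 7 (add /lp/k/gep 84): {"llp":{"o":[27,9,71],"svp":[91,70,9]},"lp":{"jmc":{"axq":68,"kh":74,"lk":90,"m":31},"k":{"gep":84,"ks":24,"my":63}},"qw":{"c":{"hk":71,"sv":39,"wq":7},"pb":{"a":91,"k":81,"rq":94,"ugp":38},"zx":[24,87,84,92]}}
After op 8 (replace /qw/zx/2 5): {"llp":{"o":[27,9,71],"svp":[91,70,9]},"lp":{"jmc":{"axq":68,"kh":74,"lk":90,"m":31},"k":{"gep":84,"ks":24,"my":63}},"qw":{"c":{"hk":71,"sv":39,"wq":7},"pb":{"a":91,"k":81,"rq":94,"ugp":38},"zx":[24,87,5,92]}}
After op 9 (add /qw/c/dqn 96): {"llp":{"o":[27,9,71],"svp":[91,70,9]},"lp":{"jmc":{"axq":68,"kh":74,"lk":90,"m":31},"k":{"gep":84,"ks":24,"my":63}},"qw":{"c":{"dqn":96,"hk":71,"sv":39,"wq":7},"pb":{"a":91,"k":81,"rq":94,"ugp":38},"zx":[24,87,5,92]}}
After op 10 (replace /lp/k/my 14): {"llp":{"o":[27,9,71],"svp":[91,70,9]},"lp":{"jmc":{"axq":68,"kh":74,"lk":90,"m":31},"k":{"gep":84,"ks":24,"my":14}},"qw":{"c":{"dqn":96,"hk":71,"sv":39,"wq":7},"pb":{"a":91,"k":81,"rq":94,"ugp":38},"zx":[24,87,5,92]}}
After op 11 (replace /qw/c 87): {"llp":{"o":[27,9,71],"svp":[91,70,9]},"lp":{"jmc":{"axq":68,"kh":74,"lk":90,"m":31},"k":{"gep":84,"ks":24,"my":14}},"qw":{"c":87,"pb":{"a":91,"k":81,"rq":94,"ugp":38},"zx":[24,87,5,92]}}
After op 12 (add /lp/gw 95): {"llp":{"o":[27,9,71],"svp":[91,70,9]},"lp":{"gw":95,"jmc":{"axq":68,"kh":74,"lk":90,"m":31},"k":{"gep":84,"ks":24,"my":14}},"qw":{"c":87,"pb":{"a":91,"k":81,"rq":94,"ugp":38},"zx":[24,87,5,92]}}
Value at /lp/k/my: 14

Answer: 14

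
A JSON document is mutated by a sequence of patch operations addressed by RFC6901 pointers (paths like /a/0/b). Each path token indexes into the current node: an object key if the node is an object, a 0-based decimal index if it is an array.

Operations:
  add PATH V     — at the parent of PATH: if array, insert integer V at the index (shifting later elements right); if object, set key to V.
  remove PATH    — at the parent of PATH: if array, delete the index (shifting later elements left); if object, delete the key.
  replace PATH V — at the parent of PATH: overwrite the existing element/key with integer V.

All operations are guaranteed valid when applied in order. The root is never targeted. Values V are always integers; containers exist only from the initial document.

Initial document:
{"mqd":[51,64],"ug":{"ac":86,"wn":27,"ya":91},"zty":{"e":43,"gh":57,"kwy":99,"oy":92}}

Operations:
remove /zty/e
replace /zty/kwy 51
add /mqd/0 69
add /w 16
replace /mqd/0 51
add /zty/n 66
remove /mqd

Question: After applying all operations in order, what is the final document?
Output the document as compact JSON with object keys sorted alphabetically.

After op 1 (remove /zty/e): {"mqd":[51,64],"ug":{"ac":86,"wn":27,"ya":91},"zty":{"gh":57,"kwy":99,"oy":92}}
After op 2 (replace /zty/kwy 51): {"mqd":[51,64],"ug":{"ac":86,"wn":27,"ya":91},"zty":{"gh":57,"kwy":51,"oy":92}}
After op 3 (add /mqd/0 69): {"mqd":[69,51,64],"ug":{"ac":86,"wn":27,"ya":91},"zty":{"gh":57,"kwy":51,"oy":92}}
After op 4 (add /w 16): {"mqd":[69,51,64],"ug":{"ac":86,"wn":27,"ya":91},"w":16,"zty":{"gh":57,"kwy":51,"oy":92}}
After op 5 (replace /mqd/0 51): {"mqd":[51,51,64],"ug":{"ac":86,"wn":27,"ya":91},"w":16,"zty":{"gh":57,"kwy":51,"oy":92}}
After op 6 (add /zty/n 66): {"mqd":[51,51,64],"ug":{"ac":86,"wn":27,"ya":91},"w":16,"zty":{"gh":57,"kwy":51,"n":66,"oy":92}}
After op 7 (remove /mqd): {"ug":{"ac":86,"wn":27,"ya":91},"w":16,"zty":{"gh":57,"kwy":51,"n":66,"oy":92}}

Answer: {"ug":{"ac":86,"wn":27,"ya":91},"w":16,"zty":{"gh":57,"kwy":51,"n":66,"oy":92}}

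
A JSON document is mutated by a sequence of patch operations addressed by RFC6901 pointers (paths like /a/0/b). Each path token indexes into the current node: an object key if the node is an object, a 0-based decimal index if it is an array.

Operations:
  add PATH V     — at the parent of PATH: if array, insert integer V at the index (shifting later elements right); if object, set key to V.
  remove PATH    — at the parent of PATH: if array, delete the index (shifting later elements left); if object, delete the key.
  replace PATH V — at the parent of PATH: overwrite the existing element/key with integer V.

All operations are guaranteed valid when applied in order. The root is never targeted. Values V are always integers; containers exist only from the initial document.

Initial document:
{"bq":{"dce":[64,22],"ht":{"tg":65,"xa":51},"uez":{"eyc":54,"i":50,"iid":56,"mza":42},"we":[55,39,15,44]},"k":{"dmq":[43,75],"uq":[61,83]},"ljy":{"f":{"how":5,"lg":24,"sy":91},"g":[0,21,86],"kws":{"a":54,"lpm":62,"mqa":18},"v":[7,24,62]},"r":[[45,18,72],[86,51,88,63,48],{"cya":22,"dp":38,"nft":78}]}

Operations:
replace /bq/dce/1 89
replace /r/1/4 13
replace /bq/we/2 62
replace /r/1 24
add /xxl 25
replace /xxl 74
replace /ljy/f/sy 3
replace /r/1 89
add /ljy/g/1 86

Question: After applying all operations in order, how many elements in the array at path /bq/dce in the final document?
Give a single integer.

Answer: 2

Derivation:
After op 1 (replace /bq/dce/1 89): {"bq":{"dce":[64,89],"ht":{"tg":65,"xa":51},"uez":{"eyc":54,"i":50,"iid":56,"mza":42},"we":[55,39,15,44]},"k":{"dmq":[43,75],"uq":[61,83]},"ljy":{"f":{"how":5,"lg":24,"sy":91},"g":[0,21,86],"kws":{"a":54,"lpm":62,"mqa":18},"v":[7,24,62]},"r":[[45,18,72],[86,51,88,63,48],{"cya":22,"dp":38,"nft":78}]}
After op 2 (replace /r/1/4 13): {"bq":{"dce":[64,89],"ht":{"tg":65,"xa":51},"uez":{"eyc":54,"i":50,"iid":56,"mza":42},"we":[55,39,15,44]},"k":{"dmq":[43,75],"uq":[61,83]},"ljy":{"f":{"how":5,"lg":24,"sy":91},"g":[0,21,86],"kws":{"a":54,"lpm":62,"mqa":18},"v":[7,24,62]},"r":[[45,18,72],[86,51,88,63,13],{"cya":22,"dp":38,"nft":78}]}
After op 3 (replace /bq/we/2 62): {"bq":{"dce":[64,89],"ht":{"tg":65,"xa":51},"uez":{"eyc":54,"i":50,"iid":56,"mza":42},"we":[55,39,62,44]},"k":{"dmq":[43,75],"uq":[61,83]},"ljy":{"f":{"how":5,"lg":24,"sy":91},"g":[0,21,86],"kws":{"a":54,"lpm":62,"mqa":18},"v":[7,24,62]},"r":[[45,18,72],[86,51,88,63,13],{"cya":22,"dp":38,"nft":78}]}
After op 4 (replace /r/1 24): {"bq":{"dce":[64,89],"ht":{"tg":65,"xa":51},"uez":{"eyc":54,"i":50,"iid":56,"mza":42},"we":[55,39,62,44]},"k":{"dmq":[43,75],"uq":[61,83]},"ljy":{"f":{"how":5,"lg":24,"sy":91},"g":[0,21,86],"kws":{"a":54,"lpm":62,"mqa":18},"v":[7,24,62]},"r":[[45,18,72],24,{"cya":22,"dp":38,"nft":78}]}
After op 5 (add /xxl 25): {"bq":{"dce":[64,89],"ht":{"tg":65,"xa":51},"uez":{"eyc":54,"i":50,"iid":56,"mza":42},"we":[55,39,62,44]},"k":{"dmq":[43,75],"uq":[61,83]},"ljy":{"f":{"how":5,"lg":24,"sy":91},"g":[0,21,86],"kws":{"a":54,"lpm":62,"mqa":18},"v":[7,24,62]},"r":[[45,18,72],24,{"cya":22,"dp":38,"nft":78}],"xxl":25}
After op 6 (replace /xxl 74): {"bq":{"dce":[64,89],"ht":{"tg":65,"xa":51},"uez":{"eyc":54,"i":50,"iid":56,"mza":42},"we":[55,39,62,44]},"k":{"dmq":[43,75],"uq":[61,83]},"ljy":{"f":{"how":5,"lg":24,"sy":91},"g":[0,21,86],"kws":{"a":54,"lpm":62,"mqa":18},"v":[7,24,62]},"r":[[45,18,72],24,{"cya":22,"dp":38,"nft":78}],"xxl":74}
After op 7 (replace /ljy/f/sy 3): {"bq":{"dce":[64,89],"ht":{"tg":65,"xa":51},"uez":{"eyc":54,"i":50,"iid":56,"mza":42},"we":[55,39,62,44]},"k":{"dmq":[43,75],"uq":[61,83]},"ljy":{"f":{"how":5,"lg":24,"sy":3},"g":[0,21,86],"kws":{"a":54,"lpm":62,"mqa":18},"v":[7,24,62]},"r":[[45,18,72],24,{"cya":22,"dp":38,"nft":78}],"xxl":74}
After op 8 (replace /r/1 89): {"bq":{"dce":[64,89],"ht":{"tg":65,"xa":51},"uez":{"eyc":54,"i":50,"iid":56,"mza":42},"we":[55,39,62,44]},"k":{"dmq":[43,75],"uq":[61,83]},"ljy":{"f":{"how":5,"lg":24,"sy":3},"g":[0,21,86],"kws":{"a":54,"lpm":62,"mqa":18},"v":[7,24,62]},"r":[[45,18,72],89,{"cya":22,"dp":38,"nft":78}],"xxl":74}
After op 9 (add /ljy/g/1 86): {"bq":{"dce":[64,89],"ht":{"tg":65,"xa":51},"uez":{"eyc":54,"i":50,"iid":56,"mza":42},"we":[55,39,62,44]},"k":{"dmq":[43,75],"uq":[61,83]},"ljy":{"f":{"how":5,"lg":24,"sy":3},"g":[0,86,21,86],"kws":{"a":54,"lpm":62,"mqa":18},"v":[7,24,62]},"r":[[45,18,72],89,{"cya":22,"dp":38,"nft":78}],"xxl":74}
Size at path /bq/dce: 2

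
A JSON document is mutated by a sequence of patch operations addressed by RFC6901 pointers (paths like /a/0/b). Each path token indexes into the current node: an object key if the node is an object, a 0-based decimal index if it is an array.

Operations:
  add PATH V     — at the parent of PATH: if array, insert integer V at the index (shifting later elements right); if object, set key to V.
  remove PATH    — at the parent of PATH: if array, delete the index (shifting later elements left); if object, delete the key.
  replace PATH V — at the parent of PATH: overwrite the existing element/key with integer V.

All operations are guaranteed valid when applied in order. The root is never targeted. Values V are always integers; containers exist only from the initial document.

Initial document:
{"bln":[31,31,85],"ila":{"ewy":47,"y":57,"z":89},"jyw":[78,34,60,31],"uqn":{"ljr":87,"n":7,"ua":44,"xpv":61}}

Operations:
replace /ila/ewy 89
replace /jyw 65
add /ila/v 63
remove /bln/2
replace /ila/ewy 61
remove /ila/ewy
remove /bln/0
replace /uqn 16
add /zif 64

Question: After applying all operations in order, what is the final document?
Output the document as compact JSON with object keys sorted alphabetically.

Answer: {"bln":[31],"ila":{"v":63,"y":57,"z":89},"jyw":65,"uqn":16,"zif":64}

Derivation:
After op 1 (replace /ila/ewy 89): {"bln":[31,31,85],"ila":{"ewy":89,"y":57,"z":89},"jyw":[78,34,60,31],"uqn":{"ljr":87,"n":7,"ua":44,"xpv":61}}
After op 2 (replace /jyw 65): {"bln":[31,31,85],"ila":{"ewy":89,"y":57,"z":89},"jyw":65,"uqn":{"ljr":87,"n":7,"ua":44,"xpv":61}}
After op 3 (add /ila/v 63): {"bln":[31,31,85],"ila":{"ewy":89,"v":63,"y":57,"z":89},"jyw":65,"uqn":{"ljr":87,"n":7,"ua":44,"xpv":61}}
After op 4 (remove /bln/2): {"bln":[31,31],"ila":{"ewy":89,"v":63,"y":57,"z":89},"jyw":65,"uqn":{"ljr":87,"n":7,"ua":44,"xpv":61}}
After op 5 (replace /ila/ewy 61): {"bln":[31,31],"ila":{"ewy":61,"v":63,"y":57,"z":89},"jyw":65,"uqn":{"ljr":87,"n":7,"ua":44,"xpv":61}}
After op 6 (remove /ila/ewy): {"bln":[31,31],"ila":{"v":63,"y":57,"z":89},"jyw":65,"uqn":{"ljr":87,"n":7,"ua":44,"xpv":61}}
After op 7 (remove /bln/0): {"bln":[31],"ila":{"v":63,"y":57,"z":89},"jyw":65,"uqn":{"ljr":87,"n":7,"ua":44,"xpv":61}}
After op 8 (replace /uqn 16): {"bln":[31],"ila":{"v":63,"y":57,"z":89},"jyw":65,"uqn":16}
After op 9 (add /zif 64): {"bln":[31],"ila":{"v":63,"y":57,"z":89},"jyw":65,"uqn":16,"zif":64}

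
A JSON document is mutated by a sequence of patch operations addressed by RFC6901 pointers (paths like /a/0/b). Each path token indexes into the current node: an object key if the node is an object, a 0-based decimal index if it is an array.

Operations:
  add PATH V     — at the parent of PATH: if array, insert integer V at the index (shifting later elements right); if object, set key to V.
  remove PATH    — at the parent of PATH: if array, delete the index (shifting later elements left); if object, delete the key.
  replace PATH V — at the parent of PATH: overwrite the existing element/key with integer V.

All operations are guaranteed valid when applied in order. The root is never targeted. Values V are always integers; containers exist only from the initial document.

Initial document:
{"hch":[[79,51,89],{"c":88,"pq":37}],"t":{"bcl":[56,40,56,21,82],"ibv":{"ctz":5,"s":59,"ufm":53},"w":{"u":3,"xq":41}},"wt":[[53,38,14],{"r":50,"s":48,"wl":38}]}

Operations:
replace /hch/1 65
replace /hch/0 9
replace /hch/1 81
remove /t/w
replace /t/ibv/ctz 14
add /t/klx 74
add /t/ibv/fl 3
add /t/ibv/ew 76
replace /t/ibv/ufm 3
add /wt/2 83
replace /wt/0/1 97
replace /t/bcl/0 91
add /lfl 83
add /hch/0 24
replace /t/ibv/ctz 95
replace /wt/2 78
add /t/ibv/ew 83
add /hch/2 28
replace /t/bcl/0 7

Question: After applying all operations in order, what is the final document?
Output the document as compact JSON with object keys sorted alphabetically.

Answer: {"hch":[24,9,28,81],"lfl":83,"t":{"bcl":[7,40,56,21,82],"ibv":{"ctz":95,"ew":83,"fl":3,"s":59,"ufm":3},"klx":74},"wt":[[53,97,14],{"r":50,"s":48,"wl":38},78]}

Derivation:
After op 1 (replace /hch/1 65): {"hch":[[79,51,89],65],"t":{"bcl":[56,40,56,21,82],"ibv":{"ctz":5,"s":59,"ufm":53},"w":{"u":3,"xq":41}},"wt":[[53,38,14],{"r":50,"s":48,"wl":38}]}
After op 2 (replace /hch/0 9): {"hch":[9,65],"t":{"bcl":[56,40,56,21,82],"ibv":{"ctz":5,"s":59,"ufm":53},"w":{"u":3,"xq":41}},"wt":[[53,38,14],{"r":50,"s":48,"wl":38}]}
After op 3 (replace /hch/1 81): {"hch":[9,81],"t":{"bcl":[56,40,56,21,82],"ibv":{"ctz":5,"s":59,"ufm":53},"w":{"u":3,"xq":41}},"wt":[[53,38,14],{"r":50,"s":48,"wl":38}]}
After op 4 (remove /t/w): {"hch":[9,81],"t":{"bcl":[56,40,56,21,82],"ibv":{"ctz":5,"s":59,"ufm":53}},"wt":[[53,38,14],{"r":50,"s":48,"wl":38}]}
After op 5 (replace /t/ibv/ctz 14): {"hch":[9,81],"t":{"bcl":[56,40,56,21,82],"ibv":{"ctz":14,"s":59,"ufm":53}},"wt":[[53,38,14],{"r":50,"s":48,"wl":38}]}
After op 6 (add /t/klx 74): {"hch":[9,81],"t":{"bcl":[56,40,56,21,82],"ibv":{"ctz":14,"s":59,"ufm":53},"klx":74},"wt":[[53,38,14],{"r":50,"s":48,"wl":38}]}
After op 7 (add /t/ibv/fl 3): {"hch":[9,81],"t":{"bcl":[56,40,56,21,82],"ibv":{"ctz":14,"fl":3,"s":59,"ufm":53},"klx":74},"wt":[[53,38,14],{"r":50,"s":48,"wl":38}]}
After op 8 (add /t/ibv/ew 76): {"hch":[9,81],"t":{"bcl":[56,40,56,21,82],"ibv":{"ctz":14,"ew":76,"fl":3,"s":59,"ufm":53},"klx":74},"wt":[[53,38,14],{"r":50,"s":48,"wl":38}]}
After op 9 (replace /t/ibv/ufm 3): {"hch":[9,81],"t":{"bcl":[56,40,56,21,82],"ibv":{"ctz":14,"ew":76,"fl":3,"s":59,"ufm":3},"klx":74},"wt":[[53,38,14],{"r":50,"s":48,"wl":38}]}
After op 10 (add /wt/2 83): {"hch":[9,81],"t":{"bcl":[56,40,56,21,82],"ibv":{"ctz":14,"ew":76,"fl":3,"s":59,"ufm":3},"klx":74},"wt":[[53,38,14],{"r":50,"s":48,"wl":38},83]}
After op 11 (replace /wt/0/1 97): {"hch":[9,81],"t":{"bcl":[56,40,56,21,82],"ibv":{"ctz":14,"ew":76,"fl":3,"s":59,"ufm":3},"klx":74},"wt":[[53,97,14],{"r":50,"s":48,"wl":38},83]}
After op 12 (replace /t/bcl/0 91): {"hch":[9,81],"t":{"bcl":[91,40,56,21,82],"ibv":{"ctz":14,"ew":76,"fl":3,"s":59,"ufm":3},"klx":74},"wt":[[53,97,14],{"r":50,"s":48,"wl":38},83]}
After op 13 (add /lfl 83): {"hch":[9,81],"lfl":83,"t":{"bcl":[91,40,56,21,82],"ibv":{"ctz":14,"ew":76,"fl":3,"s":59,"ufm":3},"klx":74},"wt":[[53,97,14],{"r":50,"s":48,"wl":38},83]}
After op 14 (add /hch/0 24): {"hch":[24,9,81],"lfl":83,"t":{"bcl":[91,40,56,21,82],"ibv":{"ctz":14,"ew":76,"fl":3,"s":59,"ufm":3},"klx":74},"wt":[[53,97,14],{"r":50,"s":48,"wl":38},83]}
After op 15 (replace /t/ibv/ctz 95): {"hch":[24,9,81],"lfl":83,"t":{"bcl":[91,40,56,21,82],"ibv":{"ctz":95,"ew":76,"fl":3,"s":59,"ufm":3},"klx":74},"wt":[[53,97,14],{"r":50,"s":48,"wl":38},83]}
After op 16 (replace /wt/2 78): {"hch":[24,9,81],"lfl":83,"t":{"bcl":[91,40,56,21,82],"ibv":{"ctz":95,"ew":76,"fl":3,"s":59,"ufm":3},"klx":74},"wt":[[53,97,14],{"r":50,"s":48,"wl":38},78]}
After op 17 (add /t/ibv/ew 83): {"hch":[24,9,81],"lfl":83,"t":{"bcl":[91,40,56,21,82],"ibv":{"ctz":95,"ew":83,"fl":3,"s":59,"ufm":3},"klx":74},"wt":[[53,97,14],{"r":50,"s":48,"wl":38},78]}
After op 18 (add /hch/2 28): {"hch":[24,9,28,81],"lfl":83,"t":{"bcl":[91,40,56,21,82],"ibv":{"ctz":95,"ew":83,"fl":3,"s":59,"ufm":3},"klx":74},"wt":[[53,97,14],{"r":50,"s":48,"wl":38},78]}
After op 19 (replace /t/bcl/0 7): {"hch":[24,9,28,81],"lfl":83,"t":{"bcl":[7,40,56,21,82],"ibv":{"ctz":95,"ew":83,"fl":3,"s":59,"ufm":3},"klx":74},"wt":[[53,97,14],{"r":50,"s":48,"wl":38},78]}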